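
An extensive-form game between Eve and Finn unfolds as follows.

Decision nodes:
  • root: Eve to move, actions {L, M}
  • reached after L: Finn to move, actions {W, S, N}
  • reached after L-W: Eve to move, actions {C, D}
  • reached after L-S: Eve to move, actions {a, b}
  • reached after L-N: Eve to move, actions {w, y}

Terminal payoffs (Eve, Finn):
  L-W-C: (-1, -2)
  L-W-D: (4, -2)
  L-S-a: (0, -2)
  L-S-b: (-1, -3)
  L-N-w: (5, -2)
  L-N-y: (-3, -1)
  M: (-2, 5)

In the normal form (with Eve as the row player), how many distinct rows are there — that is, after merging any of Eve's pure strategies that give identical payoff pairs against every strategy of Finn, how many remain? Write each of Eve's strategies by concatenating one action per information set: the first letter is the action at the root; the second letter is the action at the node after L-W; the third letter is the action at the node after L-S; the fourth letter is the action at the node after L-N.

Eve has 16 pure strategies: LCaw, LCay, LCbw, LCby, LDaw, LDay, LDbw, LDby, MCaw, MCay, MCbw, MCby, MDaw, MDay, MDbw, MDby. Columns: W, S, N.
{LCaw} → row (-1,-2) (0,-2) (5,-2)
{LCay} → row (-1,-2) (0,-2) (-3,-1)
{LCbw} → row (-1,-2) (-1,-3) (5,-2)
{LCby} → row (-1,-2) (-1,-3) (-3,-1)
{LDaw} → row (4,-2) (0,-2) (5,-2)
{LDay} → row (4,-2) (0,-2) (-3,-1)
{LDbw} → row (4,-2) (-1,-3) (5,-2)
{LDby} → row (4,-2) (-1,-3) (-3,-1)
{MCaw, MCay, MCbw, MCby, MDaw, MDay, MDbw, MDby} → row (-2,5) (-2,5) (-2,5)
That's 9 distinct rows out of 16 strategies.

9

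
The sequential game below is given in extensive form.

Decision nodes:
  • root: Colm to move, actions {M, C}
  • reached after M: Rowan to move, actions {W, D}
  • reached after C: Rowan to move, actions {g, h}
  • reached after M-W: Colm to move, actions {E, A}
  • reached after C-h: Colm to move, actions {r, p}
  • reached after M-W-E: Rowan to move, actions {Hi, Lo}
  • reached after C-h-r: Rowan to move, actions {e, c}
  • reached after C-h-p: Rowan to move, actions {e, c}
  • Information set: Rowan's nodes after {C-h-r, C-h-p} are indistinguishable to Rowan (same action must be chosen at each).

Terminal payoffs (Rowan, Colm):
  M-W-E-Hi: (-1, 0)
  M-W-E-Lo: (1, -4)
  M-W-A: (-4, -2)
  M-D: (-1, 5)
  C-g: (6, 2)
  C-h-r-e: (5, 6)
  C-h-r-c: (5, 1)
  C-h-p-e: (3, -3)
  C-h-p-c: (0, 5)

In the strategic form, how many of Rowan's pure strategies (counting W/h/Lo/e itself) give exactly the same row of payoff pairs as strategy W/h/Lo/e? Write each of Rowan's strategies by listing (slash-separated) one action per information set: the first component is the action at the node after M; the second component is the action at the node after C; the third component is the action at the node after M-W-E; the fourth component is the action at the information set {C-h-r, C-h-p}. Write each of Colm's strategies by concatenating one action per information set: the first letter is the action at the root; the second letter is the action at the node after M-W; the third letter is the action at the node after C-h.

1

Row for W/h/Lo/e (columns MEr, MEp, MAr, MAp, CEr, CEp, CAr, CAp): (1,-4) (1,-4) (-4,-2) (-4,-2) (5,6) (3,-3) (5,6) (3,-3).
Every one of Rowan's information sets is on the play path for some reply by Colm when Rowan follows W/h/Lo/e.
Changing the action at any of them therefore changes at least one column, so only W/h/Lo/e itself gives this row.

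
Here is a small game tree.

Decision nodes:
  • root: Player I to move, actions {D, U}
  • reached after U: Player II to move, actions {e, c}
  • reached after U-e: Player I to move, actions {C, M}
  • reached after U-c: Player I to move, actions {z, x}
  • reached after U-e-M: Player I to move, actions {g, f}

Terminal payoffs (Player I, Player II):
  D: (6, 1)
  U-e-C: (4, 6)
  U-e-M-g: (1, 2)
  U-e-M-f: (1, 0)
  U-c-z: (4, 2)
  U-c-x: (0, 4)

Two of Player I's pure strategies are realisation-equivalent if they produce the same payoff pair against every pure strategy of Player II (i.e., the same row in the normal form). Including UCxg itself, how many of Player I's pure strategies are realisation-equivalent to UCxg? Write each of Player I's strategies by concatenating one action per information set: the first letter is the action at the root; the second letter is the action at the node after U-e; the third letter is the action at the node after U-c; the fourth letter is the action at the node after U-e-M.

Row for UCxg (columns e, c): (4,6) (0,4).
Under UCxg, Player I's choice at the node after U-e-M can never be reached regardless of what Player II does, so varying those choices leaves every outcome unchanged.
Holding the reachable choices fixed and varying the unreachable one freely already gives 2 equivalent strategies.
No other strategy reproduces this row, so those 2 are the full class: UCxg, UCxf.

2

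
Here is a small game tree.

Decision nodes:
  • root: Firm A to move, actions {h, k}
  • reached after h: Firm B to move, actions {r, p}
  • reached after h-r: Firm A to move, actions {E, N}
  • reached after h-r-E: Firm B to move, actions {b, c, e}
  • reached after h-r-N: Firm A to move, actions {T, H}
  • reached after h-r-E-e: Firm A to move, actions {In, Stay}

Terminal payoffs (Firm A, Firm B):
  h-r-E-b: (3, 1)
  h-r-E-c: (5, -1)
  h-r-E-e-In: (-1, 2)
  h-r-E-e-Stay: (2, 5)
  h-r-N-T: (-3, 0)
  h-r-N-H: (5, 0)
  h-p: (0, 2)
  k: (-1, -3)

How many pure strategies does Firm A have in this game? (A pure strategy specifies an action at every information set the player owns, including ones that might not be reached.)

16

Firm A owns the root with actions {h, k} — two choices.
Firm A owns the node after h-r with actions {E, N} — two choices.
Firm A owns the node after h-r-N with actions {T, H} — two choices.
Firm A owns the node after h-r-E-e with actions {In, Stay} — two choices.
A pure strategy fixes one action at each information set independently, so the count is the product 2 × 2 × 2 × 2 = 16.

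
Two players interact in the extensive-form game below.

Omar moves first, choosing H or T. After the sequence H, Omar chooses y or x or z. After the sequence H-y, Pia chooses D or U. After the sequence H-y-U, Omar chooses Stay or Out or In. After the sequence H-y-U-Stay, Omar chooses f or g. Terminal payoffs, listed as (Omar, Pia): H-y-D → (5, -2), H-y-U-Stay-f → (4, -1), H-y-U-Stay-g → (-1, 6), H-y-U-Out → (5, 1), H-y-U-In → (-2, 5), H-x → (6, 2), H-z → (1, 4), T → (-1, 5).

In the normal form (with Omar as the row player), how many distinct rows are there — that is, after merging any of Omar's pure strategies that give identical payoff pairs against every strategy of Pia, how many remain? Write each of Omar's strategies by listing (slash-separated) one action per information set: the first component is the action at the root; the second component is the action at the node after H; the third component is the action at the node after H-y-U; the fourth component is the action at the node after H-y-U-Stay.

Omar has 36 pure strategies: H/y/Stay/f, H/y/Stay/g, H/y/Out/f, H/y/Out/g, H/y/In/f, H/y/In/g, H/x/Stay/f, H/x/Stay/g, H/x/Out/f, H/x/Out/g, H/x/In/f, H/x/In/g, H/z/Stay/f, H/z/Stay/g, H/z/Out/f, H/z/Out/g, H/z/In/f, H/z/In/g, T/y/Stay/f, T/y/Stay/g, T/y/Out/f, T/y/Out/g, T/y/In/f, T/y/In/g, T/x/Stay/f, T/x/Stay/g, T/x/Out/f, T/x/Out/g, T/x/In/f, T/x/In/g, T/z/Stay/f, T/z/Stay/g, T/z/Out/f, T/z/Out/g, T/z/In/f, T/z/In/g. Columns: D, U.
{H/y/Stay/f} → row (5,-2) (4,-1)
{H/y/Stay/g} → row (5,-2) (-1,6)
{H/y/Out/f, H/y/Out/g} → row (5,-2) (5,1)
{H/y/In/f, H/y/In/g} → row (5,-2) (-2,5)
{H/x/Stay/f, H/x/Stay/g, H/x/Out/f, H/x/Out/g, H/x/In/f, H/x/In/g} → row (6,2) (6,2)
{H/z/Stay/f, H/z/Stay/g, H/z/Out/f, H/z/Out/g, H/z/In/f, H/z/In/g} → row (1,4) (1,4)
{T/y/Stay/f, T/y/Stay/g, T/y/Out/f, T/y/Out/g, T/y/In/f, T/y/In/g, T/x/Stay/f, T/x/Stay/g, T/x/Out/f, T/x/Out/g, T/x/In/f, T/x/In/g, T/z/Stay/f, T/z/Stay/g, T/z/Out/f, T/z/Out/g, T/z/In/f, T/z/In/g} → row (-1,5) (-1,5)
That's 7 distinct rows out of 36 strategies.

7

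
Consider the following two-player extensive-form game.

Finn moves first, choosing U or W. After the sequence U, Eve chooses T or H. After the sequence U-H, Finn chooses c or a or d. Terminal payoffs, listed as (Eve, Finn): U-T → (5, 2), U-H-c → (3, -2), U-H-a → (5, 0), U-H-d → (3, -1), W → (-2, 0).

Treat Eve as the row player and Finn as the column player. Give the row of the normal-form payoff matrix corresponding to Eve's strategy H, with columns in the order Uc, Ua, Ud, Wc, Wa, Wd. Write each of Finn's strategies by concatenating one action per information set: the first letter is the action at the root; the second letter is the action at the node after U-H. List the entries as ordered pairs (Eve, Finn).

vs Uc: Finn plays U → Eve plays H at [U] → Finn plays c at [U-H] → (3, -2)
vs Ua: Finn plays U → Eve plays H at [U] → Finn plays a at [U-H] → (5, 0)
vs Ud: Finn plays U → Eve plays H at [U] → Finn plays d at [U-H] → (3, -1)
vs Wc: Finn plays W → (-2, 0)
vs Wa: Finn plays W → (-2, 0)
vs Wd: Finn plays W → (-2, 0)

(3,-2) (5,0) (3,-1) (-2,0) (-2,0) (-2,0)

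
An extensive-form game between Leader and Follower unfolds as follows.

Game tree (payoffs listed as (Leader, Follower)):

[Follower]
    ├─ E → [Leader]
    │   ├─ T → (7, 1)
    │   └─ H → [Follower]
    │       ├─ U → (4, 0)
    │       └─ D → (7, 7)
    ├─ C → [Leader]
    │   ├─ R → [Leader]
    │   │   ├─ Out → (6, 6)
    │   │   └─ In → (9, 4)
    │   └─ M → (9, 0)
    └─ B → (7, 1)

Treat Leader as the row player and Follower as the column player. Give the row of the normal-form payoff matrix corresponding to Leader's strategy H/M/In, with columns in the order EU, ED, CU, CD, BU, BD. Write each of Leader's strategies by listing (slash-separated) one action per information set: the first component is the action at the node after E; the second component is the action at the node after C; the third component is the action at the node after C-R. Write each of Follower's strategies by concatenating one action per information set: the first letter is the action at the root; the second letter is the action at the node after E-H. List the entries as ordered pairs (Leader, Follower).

(4,0) (7,7) (9,0) (9,0) (7,1) (7,1)

vs EU: Follower plays E → Leader plays H at [E] → Follower plays U at [E-H] → (4, 0)
vs ED: Follower plays E → Leader plays H at [E] → Follower plays D at [E-H] → (7, 7)
vs CU: Follower plays C → Leader plays M at [C] → (9, 0)
vs CD: Follower plays C → Leader plays M at [C] → (9, 0)
vs BU: Follower plays B → (7, 1)
vs BD: Follower plays B → (7, 1)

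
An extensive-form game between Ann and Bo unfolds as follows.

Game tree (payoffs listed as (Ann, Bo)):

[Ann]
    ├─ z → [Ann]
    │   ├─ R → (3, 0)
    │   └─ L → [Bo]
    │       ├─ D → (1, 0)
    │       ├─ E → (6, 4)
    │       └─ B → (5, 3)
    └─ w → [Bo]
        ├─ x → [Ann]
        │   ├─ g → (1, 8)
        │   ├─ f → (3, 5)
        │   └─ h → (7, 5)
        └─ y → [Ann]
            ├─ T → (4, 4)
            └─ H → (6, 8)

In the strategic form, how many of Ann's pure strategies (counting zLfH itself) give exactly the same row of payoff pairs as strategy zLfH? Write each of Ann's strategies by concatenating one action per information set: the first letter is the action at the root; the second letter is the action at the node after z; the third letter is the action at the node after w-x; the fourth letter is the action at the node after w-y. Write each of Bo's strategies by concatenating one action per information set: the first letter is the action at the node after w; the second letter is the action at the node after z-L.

Row for zLfH (columns xD, xE, xB, yD, yE, yB): (1,0) (6,4) (5,3) (1,0) (6,4) (5,3).
Under zLfH, Ann's choice at the node after w-x and at the node after w-y can never be reached regardless of what Bo does, so varying those choices leaves every outcome unchanged.
Holding the reachable choices fixed and varying the unreachable ones freely already gives 3 × 2 = 6 equivalent strategies.
No other strategy reproduces this row, so those 6 are the full class: zLgT, zLgH, zLfT, zLfH, zLhT, zLhH.

6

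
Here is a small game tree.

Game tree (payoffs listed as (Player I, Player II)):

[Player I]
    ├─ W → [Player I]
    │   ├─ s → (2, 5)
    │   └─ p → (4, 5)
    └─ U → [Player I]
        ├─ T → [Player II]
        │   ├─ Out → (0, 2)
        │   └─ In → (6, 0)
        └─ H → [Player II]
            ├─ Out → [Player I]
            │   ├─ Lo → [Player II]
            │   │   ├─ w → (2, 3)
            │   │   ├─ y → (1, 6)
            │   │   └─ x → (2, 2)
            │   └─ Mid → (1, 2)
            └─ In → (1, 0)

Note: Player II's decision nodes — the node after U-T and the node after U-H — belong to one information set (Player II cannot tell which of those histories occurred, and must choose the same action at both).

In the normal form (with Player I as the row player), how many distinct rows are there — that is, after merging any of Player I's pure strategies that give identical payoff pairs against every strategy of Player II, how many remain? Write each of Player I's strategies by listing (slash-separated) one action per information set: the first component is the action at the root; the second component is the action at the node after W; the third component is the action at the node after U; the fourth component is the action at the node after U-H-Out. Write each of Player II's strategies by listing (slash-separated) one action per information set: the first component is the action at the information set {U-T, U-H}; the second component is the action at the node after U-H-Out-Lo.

Player I has 16 pure strategies: W/s/T/Lo, W/s/T/Mid, W/s/H/Lo, W/s/H/Mid, W/p/T/Lo, W/p/T/Mid, W/p/H/Lo, W/p/H/Mid, U/s/T/Lo, U/s/T/Mid, U/s/H/Lo, U/s/H/Mid, U/p/T/Lo, U/p/T/Mid, U/p/H/Lo, U/p/H/Mid. Columns: Out/w, Out/y, Out/x, In/w, In/y, In/x.
{W/s/T/Lo, W/s/T/Mid, W/s/H/Lo, W/s/H/Mid} → row (2,5) (2,5) (2,5) (2,5) (2,5) (2,5)
{W/p/T/Lo, W/p/T/Mid, W/p/H/Lo, W/p/H/Mid} → row (4,5) (4,5) (4,5) (4,5) (4,5) (4,5)
{U/s/T/Lo, U/s/T/Mid, U/p/T/Lo, U/p/T/Mid} → row (0,2) (0,2) (0,2) (6,0) (6,0) (6,0)
{U/s/H/Lo, U/p/H/Lo} → row (2,3) (1,6) (2,2) (1,0) (1,0) (1,0)
{U/s/H/Mid, U/p/H/Mid} → row (1,2) (1,2) (1,2) (1,0) (1,0) (1,0)
That's 5 distinct rows out of 16 strategies.

5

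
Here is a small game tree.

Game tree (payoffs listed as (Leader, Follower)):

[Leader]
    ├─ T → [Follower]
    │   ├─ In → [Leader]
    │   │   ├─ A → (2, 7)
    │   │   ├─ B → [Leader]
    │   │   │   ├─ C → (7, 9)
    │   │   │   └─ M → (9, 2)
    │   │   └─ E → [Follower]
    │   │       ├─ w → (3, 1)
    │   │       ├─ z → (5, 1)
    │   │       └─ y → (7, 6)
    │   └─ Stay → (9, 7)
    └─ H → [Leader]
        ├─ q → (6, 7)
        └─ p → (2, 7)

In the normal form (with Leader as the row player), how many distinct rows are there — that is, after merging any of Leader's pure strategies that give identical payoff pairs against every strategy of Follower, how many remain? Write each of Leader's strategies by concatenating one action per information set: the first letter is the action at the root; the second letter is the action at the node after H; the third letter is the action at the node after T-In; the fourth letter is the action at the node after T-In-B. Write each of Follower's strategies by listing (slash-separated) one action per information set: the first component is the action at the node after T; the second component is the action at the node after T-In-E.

6

Leader has 24 pure strategies: TqAC, TqAM, TqBC, TqBM, TqEC, TqEM, TpAC, TpAM, TpBC, TpBM, TpEC, TpEM, HqAC, HqAM, HqBC, HqBM, HqEC, HqEM, HpAC, HpAM, HpBC, HpBM, HpEC, HpEM. Columns: In/w, In/z, In/y, Stay/w, Stay/z, Stay/y.
{TqAC, TqAM, TpAC, TpAM} → row (2,7) (2,7) (2,7) (9,7) (9,7) (9,7)
{TqBC, TpBC} → row (7,9) (7,9) (7,9) (9,7) (9,7) (9,7)
{TqBM, TpBM} → row (9,2) (9,2) (9,2) (9,7) (9,7) (9,7)
{TqEC, TqEM, TpEC, TpEM} → row (3,1) (5,1) (7,6) (9,7) (9,7) (9,7)
{HqAC, HqAM, HqBC, HqBM, HqEC, HqEM} → row (6,7) (6,7) (6,7) (6,7) (6,7) (6,7)
{HpAC, HpAM, HpBC, HpBM, HpEC, HpEM} → row (2,7) (2,7) (2,7) (2,7) (2,7) (2,7)
That's 6 distinct rows out of 24 strategies.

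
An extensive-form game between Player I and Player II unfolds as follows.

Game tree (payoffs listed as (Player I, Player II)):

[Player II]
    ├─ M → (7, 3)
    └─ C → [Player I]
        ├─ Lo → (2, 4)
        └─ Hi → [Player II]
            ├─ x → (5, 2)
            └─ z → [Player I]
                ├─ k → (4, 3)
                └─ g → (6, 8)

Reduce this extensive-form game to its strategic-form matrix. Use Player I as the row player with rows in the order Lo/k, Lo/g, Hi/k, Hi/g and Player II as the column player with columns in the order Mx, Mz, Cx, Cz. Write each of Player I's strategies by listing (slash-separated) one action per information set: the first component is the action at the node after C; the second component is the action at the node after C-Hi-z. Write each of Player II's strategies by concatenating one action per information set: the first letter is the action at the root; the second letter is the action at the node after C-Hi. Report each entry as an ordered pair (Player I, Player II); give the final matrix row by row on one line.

Lo/k: (7,3) (7,3) (2,4) (2,4) | Lo/g: (7,3) (7,3) (2,4) (2,4) | Hi/k: (7,3) (7,3) (5,2) (4,3) | Hi/g: (7,3) (7,3) (5,2) (6,8)

           Mx       Mz       Cx       Cz
Lo/k    (7,3)    (7,3)    (2,4)    (2,4)
Lo/g    (7,3)    (7,3)    (2,4)    (2,4)
Hi/k    (7,3)    (7,3)    (5,2)    (4,3)
Hi/g    (7,3)    (7,3)    (5,2)    (6,8)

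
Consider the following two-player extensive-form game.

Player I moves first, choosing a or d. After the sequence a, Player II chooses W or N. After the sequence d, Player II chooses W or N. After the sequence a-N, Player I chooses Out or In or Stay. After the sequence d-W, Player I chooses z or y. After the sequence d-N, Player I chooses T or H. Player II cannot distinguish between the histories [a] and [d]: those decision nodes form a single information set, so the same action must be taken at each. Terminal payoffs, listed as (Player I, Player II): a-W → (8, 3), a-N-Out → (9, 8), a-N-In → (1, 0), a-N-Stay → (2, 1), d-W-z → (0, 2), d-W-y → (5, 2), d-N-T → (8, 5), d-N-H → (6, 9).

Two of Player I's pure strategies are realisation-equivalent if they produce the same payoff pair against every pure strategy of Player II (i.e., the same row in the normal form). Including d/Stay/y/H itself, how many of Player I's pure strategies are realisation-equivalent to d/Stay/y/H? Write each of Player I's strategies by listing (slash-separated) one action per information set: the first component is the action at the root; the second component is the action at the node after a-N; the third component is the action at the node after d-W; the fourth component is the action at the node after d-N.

3

Row for d/Stay/y/H (columns W, N): (5,2) (6,9).
Under d/Stay/y/H, Player I's choice at the node after a-N can never be reached regardless of what Player II does, so varying those choices leaves every outcome unchanged.
Holding the reachable choices fixed and varying the unreachable one freely already gives 3 equivalent strategies.
No other strategy reproduces this row, so those 3 are the full class: d/Out/y/H, d/In/y/H, d/Stay/y/H.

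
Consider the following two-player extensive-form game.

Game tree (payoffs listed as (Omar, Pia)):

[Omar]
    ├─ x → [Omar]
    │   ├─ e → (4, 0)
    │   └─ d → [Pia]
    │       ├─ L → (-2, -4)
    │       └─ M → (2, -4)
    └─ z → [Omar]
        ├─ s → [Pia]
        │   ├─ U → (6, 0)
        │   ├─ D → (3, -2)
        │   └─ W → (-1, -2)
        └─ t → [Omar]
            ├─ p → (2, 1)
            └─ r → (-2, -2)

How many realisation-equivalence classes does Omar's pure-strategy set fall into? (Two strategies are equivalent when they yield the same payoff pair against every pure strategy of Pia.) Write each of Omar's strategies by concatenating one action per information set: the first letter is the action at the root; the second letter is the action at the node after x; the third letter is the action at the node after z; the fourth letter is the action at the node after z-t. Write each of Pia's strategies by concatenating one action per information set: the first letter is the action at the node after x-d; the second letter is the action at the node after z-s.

5

Omar has 16 pure strategies: xesp, xesr, xetp, xetr, xdsp, xdsr, xdtp, xdtr, zesp, zesr, zetp, zetr, zdsp, zdsr, zdtp, zdtr. Columns: LU, LD, LW, MU, MD, MW.
{xesp, xesr, xetp, xetr} → row (4,0) (4,0) (4,0) (4,0) (4,0) (4,0)
{xdsp, xdsr, xdtp, xdtr} → row (-2,-4) (-2,-4) (-2,-4) (2,-4) (2,-4) (2,-4)
{zesp, zesr, zdsp, zdsr} → row (6,0) (3,-2) (-1,-2) (6,0) (3,-2) (-1,-2)
{zetp, zdtp} → row (2,1) (2,1) (2,1) (2,1) (2,1) (2,1)
{zetr, zdtr} → row (-2,-2) (-2,-2) (-2,-2) (-2,-2) (-2,-2) (-2,-2)
That's 5 distinct rows out of 16 strategies.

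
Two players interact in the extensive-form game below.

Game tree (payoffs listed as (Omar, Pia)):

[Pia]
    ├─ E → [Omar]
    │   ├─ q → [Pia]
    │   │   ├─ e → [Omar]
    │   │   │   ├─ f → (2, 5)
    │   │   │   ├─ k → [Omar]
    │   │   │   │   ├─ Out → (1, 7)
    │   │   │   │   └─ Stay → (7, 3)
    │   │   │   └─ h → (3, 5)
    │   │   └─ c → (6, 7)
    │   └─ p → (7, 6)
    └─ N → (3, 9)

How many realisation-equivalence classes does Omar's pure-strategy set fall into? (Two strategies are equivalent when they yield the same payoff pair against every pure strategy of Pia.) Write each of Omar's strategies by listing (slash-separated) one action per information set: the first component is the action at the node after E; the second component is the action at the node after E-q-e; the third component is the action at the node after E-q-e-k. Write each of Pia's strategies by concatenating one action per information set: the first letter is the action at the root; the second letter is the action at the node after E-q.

5

Omar has 12 pure strategies: q/f/Out, q/f/Stay, q/k/Out, q/k/Stay, q/h/Out, q/h/Stay, p/f/Out, p/f/Stay, p/k/Out, p/k/Stay, p/h/Out, p/h/Stay. Columns: Ee, Ec, Ne, Nc.
{q/f/Out, q/f/Stay} → row (2,5) (6,7) (3,9) (3,9)
{q/k/Out} → row (1,7) (6,7) (3,9) (3,9)
{q/k/Stay} → row (7,3) (6,7) (3,9) (3,9)
{q/h/Out, q/h/Stay} → row (3,5) (6,7) (3,9) (3,9)
{p/f/Out, p/f/Stay, p/k/Out, p/k/Stay, p/h/Out, p/h/Stay} → row (7,6) (7,6) (3,9) (3,9)
That's 5 distinct rows out of 12 strategies.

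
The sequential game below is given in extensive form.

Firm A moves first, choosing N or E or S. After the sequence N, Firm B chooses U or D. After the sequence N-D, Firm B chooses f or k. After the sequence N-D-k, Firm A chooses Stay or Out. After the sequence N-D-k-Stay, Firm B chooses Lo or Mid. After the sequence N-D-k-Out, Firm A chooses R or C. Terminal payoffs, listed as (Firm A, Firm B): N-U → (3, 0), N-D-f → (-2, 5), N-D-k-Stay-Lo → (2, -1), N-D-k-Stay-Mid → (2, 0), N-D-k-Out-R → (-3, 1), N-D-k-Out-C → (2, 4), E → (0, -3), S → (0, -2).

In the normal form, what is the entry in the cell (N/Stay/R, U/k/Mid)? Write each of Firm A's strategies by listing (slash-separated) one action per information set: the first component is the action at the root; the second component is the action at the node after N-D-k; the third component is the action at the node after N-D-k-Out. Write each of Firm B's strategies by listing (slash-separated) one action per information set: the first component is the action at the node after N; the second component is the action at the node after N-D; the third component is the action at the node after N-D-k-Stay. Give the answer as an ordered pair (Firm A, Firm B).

Trace the play path from the root:
  Firm A plays N
  Firm B plays U at [N]
→ terminal payoff (3, 0).
(Firm A's choice at the node after N-D-k is never reached on this path, so it doesn't affect the outcome.)

(3, 0)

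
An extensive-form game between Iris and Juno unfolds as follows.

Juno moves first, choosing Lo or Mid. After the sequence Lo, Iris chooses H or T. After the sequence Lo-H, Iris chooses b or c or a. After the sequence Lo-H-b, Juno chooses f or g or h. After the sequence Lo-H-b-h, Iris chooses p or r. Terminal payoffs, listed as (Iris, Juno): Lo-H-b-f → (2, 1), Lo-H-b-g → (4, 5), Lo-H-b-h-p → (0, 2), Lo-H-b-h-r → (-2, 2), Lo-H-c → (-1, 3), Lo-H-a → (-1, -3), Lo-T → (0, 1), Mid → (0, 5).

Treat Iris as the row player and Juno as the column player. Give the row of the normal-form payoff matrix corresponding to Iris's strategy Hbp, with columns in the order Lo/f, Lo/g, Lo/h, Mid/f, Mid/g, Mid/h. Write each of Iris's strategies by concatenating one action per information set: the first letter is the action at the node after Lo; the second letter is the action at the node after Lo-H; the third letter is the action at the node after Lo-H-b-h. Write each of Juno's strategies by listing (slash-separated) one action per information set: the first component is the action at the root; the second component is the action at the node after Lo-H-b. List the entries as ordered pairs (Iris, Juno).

vs Lo/f: Juno plays Lo → Iris plays H at [Lo] → Iris plays b at [Lo-H] → Juno plays f at [Lo-H-b] → (2, 1)
vs Lo/g: Juno plays Lo → Iris plays H at [Lo] → Iris plays b at [Lo-H] → Juno plays g at [Lo-H-b] → (4, 5)
vs Lo/h: Juno plays Lo → Iris plays H at [Lo] → Iris plays b at [Lo-H] → Juno plays h at [Lo-H-b] → Iris plays p at [Lo-H-b-h] → (0, 2)
vs Mid/f: Juno plays Mid → (0, 5)
vs Mid/g: Juno plays Mid → (0, 5)
vs Mid/h: Juno plays Mid → (0, 5)

(2,1) (4,5) (0,2) (0,5) (0,5) (0,5)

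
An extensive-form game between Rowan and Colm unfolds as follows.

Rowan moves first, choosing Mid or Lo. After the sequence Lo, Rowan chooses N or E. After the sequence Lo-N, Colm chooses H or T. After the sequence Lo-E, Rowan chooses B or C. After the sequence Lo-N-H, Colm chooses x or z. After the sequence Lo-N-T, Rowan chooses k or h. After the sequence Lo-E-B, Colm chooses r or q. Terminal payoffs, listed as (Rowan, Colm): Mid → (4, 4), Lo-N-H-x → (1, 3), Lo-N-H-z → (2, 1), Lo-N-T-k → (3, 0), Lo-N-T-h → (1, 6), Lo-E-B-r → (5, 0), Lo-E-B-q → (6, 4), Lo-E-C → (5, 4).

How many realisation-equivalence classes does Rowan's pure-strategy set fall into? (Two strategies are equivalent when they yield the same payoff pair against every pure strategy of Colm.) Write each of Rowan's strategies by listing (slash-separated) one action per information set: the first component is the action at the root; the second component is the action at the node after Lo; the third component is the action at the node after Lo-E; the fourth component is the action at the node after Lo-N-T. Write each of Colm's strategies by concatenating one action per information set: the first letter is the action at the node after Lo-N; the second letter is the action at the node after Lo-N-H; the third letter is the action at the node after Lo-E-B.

Rowan has 16 pure strategies: Mid/N/B/k, Mid/N/B/h, Mid/N/C/k, Mid/N/C/h, Mid/E/B/k, Mid/E/B/h, Mid/E/C/k, Mid/E/C/h, Lo/N/B/k, Lo/N/B/h, Lo/N/C/k, Lo/N/C/h, Lo/E/B/k, Lo/E/B/h, Lo/E/C/k, Lo/E/C/h. Columns: Hxr, Hxq, Hzr, Hzq, Txr, Txq, Tzr, Tzq.
{Mid/N/B/k, Mid/N/B/h, Mid/N/C/k, Mid/N/C/h, Mid/E/B/k, Mid/E/B/h, Mid/E/C/k, Mid/E/C/h} → row (4,4) (4,4) (4,4) (4,4) (4,4) (4,4) (4,4) (4,4)
{Lo/N/B/k, Lo/N/C/k} → row (1,3) (1,3) (2,1) (2,1) (3,0) (3,0) (3,0) (3,0)
{Lo/N/B/h, Lo/N/C/h} → row (1,3) (1,3) (2,1) (2,1) (1,6) (1,6) (1,6) (1,6)
{Lo/E/B/k, Lo/E/B/h} → row (5,0) (6,4) (5,0) (6,4) (5,0) (6,4) (5,0) (6,4)
{Lo/E/C/k, Lo/E/C/h} → row (5,4) (5,4) (5,4) (5,4) (5,4) (5,4) (5,4) (5,4)
That's 5 distinct rows out of 16 strategies.

5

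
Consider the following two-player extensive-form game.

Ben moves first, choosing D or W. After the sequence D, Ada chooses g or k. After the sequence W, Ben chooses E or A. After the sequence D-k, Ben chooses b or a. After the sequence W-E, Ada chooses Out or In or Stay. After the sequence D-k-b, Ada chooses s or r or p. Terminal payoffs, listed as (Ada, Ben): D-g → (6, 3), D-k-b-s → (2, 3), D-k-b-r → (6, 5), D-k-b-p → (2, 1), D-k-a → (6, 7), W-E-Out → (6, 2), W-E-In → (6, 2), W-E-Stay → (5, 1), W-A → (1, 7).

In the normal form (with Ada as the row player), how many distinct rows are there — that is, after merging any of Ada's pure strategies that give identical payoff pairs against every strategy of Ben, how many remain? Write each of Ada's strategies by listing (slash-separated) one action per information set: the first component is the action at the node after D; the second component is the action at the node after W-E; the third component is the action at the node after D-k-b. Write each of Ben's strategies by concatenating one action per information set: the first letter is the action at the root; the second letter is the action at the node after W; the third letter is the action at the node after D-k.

8

Ada has 18 pure strategies: g/Out/s, g/Out/r, g/Out/p, g/In/s, g/In/r, g/In/p, g/Stay/s, g/Stay/r, g/Stay/p, k/Out/s, k/Out/r, k/Out/p, k/In/s, k/In/r, k/In/p, k/Stay/s, k/Stay/r, k/Stay/p. Columns: DEb, DEa, DAb, DAa, WEb, WEa, WAb, WAa.
{g/Out/s, g/Out/r, g/Out/p, g/In/s, g/In/r, g/In/p} → row (6,3) (6,3) (6,3) (6,3) (6,2) (6,2) (1,7) (1,7)
{g/Stay/s, g/Stay/r, g/Stay/p} → row (6,3) (6,3) (6,3) (6,3) (5,1) (5,1) (1,7) (1,7)
{k/Out/s, k/In/s} → row (2,3) (6,7) (2,3) (6,7) (6,2) (6,2) (1,7) (1,7)
{k/Out/r, k/In/r} → row (6,5) (6,7) (6,5) (6,7) (6,2) (6,2) (1,7) (1,7)
{k/Out/p, k/In/p} → row (2,1) (6,7) (2,1) (6,7) (6,2) (6,2) (1,7) (1,7)
{k/Stay/s} → row (2,3) (6,7) (2,3) (6,7) (5,1) (5,1) (1,7) (1,7)
{k/Stay/r} → row (6,5) (6,7) (6,5) (6,7) (5,1) (5,1) (1,7) (1,7)
{k/Stay/p} → row (2,1) (6,7) (2,1) (6,7) (5,1) (5,1) (1,7) (1,7)
That's 8 distinct rows out of 18 strategies.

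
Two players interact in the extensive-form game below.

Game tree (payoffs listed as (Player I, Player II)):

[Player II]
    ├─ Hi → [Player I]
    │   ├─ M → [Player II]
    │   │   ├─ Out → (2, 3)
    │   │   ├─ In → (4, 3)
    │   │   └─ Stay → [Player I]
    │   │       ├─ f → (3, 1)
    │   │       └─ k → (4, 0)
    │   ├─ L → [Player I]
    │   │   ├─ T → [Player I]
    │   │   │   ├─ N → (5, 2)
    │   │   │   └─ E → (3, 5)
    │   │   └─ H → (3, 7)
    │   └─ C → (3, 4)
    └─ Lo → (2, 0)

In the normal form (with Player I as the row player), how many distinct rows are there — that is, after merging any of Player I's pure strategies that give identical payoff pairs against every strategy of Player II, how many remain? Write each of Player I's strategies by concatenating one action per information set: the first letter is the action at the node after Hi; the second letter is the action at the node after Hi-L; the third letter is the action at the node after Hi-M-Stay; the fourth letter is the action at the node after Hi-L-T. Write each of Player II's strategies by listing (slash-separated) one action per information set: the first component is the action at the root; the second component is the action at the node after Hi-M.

Player I has 24 pure strategies: MTfN, MTfE, MTkN, MTkE, MHfN, MHfE, MHkN, MHkE, LTfN, LTfE, LTkN, LTkE, LHfN, LHfE, LHkN, LHkE, CTfN, CTfE, CTkN, CTkE, CHfN, CHfE, CHkN, CHkE. Columns: Hi/Out, Hi/In, Hi/Stay, Lo/Out, Lo/In, Lo/Stay.
{MTfN, MTfE, MHfN, MHfE} → row (2,3) (4,3) (3,1) (2,0) (2,0) (2,0)
{MTkN, MTkE, MHkN, MHkE} → row (2,3) (4,3) (4,0) (2,0) (2,0) (2,0)
{LTfN, LTkN} → row (5,2) (5,2) (5,2) (2,0) (2,0) (2,0)
{LTfE, LTkE} → row (3,5) (3,5) (3,5) (2,0) (2,0) (2,0)
{LHfN, LHfE, LHkN, LHkE} → row (3,7) (3,7) (3,7) (2,0) (2,0) (2,0)
{CTfN, CTfE, CTkN, CTkE, CHfN, CHfE, CHkN, CHkE} → row (3,4) (3,4) (3,4) (2,0) (2,0) (2,0)
That's 6 distinct rows out of 24 strategies.

6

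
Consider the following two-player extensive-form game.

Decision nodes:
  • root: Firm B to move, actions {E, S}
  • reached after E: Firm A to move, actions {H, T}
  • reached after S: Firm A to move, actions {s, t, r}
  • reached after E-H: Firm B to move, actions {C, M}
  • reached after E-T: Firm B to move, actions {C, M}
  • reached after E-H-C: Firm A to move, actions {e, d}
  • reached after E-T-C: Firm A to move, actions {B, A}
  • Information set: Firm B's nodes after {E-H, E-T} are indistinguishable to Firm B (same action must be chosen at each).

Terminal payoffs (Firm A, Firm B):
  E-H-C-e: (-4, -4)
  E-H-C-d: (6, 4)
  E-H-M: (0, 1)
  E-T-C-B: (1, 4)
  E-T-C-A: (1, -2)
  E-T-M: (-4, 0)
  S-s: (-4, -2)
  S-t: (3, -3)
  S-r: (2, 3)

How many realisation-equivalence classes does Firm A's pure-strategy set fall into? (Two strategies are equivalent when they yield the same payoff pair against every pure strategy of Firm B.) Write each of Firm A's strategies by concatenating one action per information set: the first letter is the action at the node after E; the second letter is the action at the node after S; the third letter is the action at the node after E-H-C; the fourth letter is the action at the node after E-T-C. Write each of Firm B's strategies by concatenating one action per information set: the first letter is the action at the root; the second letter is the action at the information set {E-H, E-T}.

12

Firm A has 24 pure strategies: HseB, HseA, HsdB, HsdA, HteB, HteA, HtdB, HtdA, HreB, HreA, HrdB, HrdA, TseB, TseA, TsdB, TsdA, TteB, TteA, TtdB, TtdA, TreB, TreA, TrdB, TrdA. Columns: EC, EM, SC, SM.
{HseB, HseA} → row (-4,-4) (0,1) (-4,-2) (-4,-2)
{HsdB, HsdA} → row (6,4) (0,1) (-4,-2) (-4,-2)
{HteB, HteA} → row (-4,-4) (0,1) (3,-3) (3,-3)
{HtdB, HtdA} → row (6,4) (0,1) (3,-3) (3,-3)
{HreB, HreA} → row (-4,-4) (0,1) (2,3) (2,3)
{HrdB, HrdA} → row (6,4) (0,1) (2,3) (2,3)
{TseB, TsdB} → row (1,4) (-4,0) (-4,-2) (-4,-2)
{TseA, TsdA} → row (1,-2) (-4,0) (-4,-2) (-4,-2)
{TteB, TtdB} → row (1,4) (-4,0) (3,-3) (3,-3)
{TteA, TtdA} → row (1,-2) (-4,0) (3,-3) (3,-3)
{TreB, TrdB} → row (1,4) (-4,0) (2,3) (2,3)
{TreA, TrdA} → row (1,-2) (-4,0) (2,3) (2,3)
That's 12 distinct rows out of 24 strategies.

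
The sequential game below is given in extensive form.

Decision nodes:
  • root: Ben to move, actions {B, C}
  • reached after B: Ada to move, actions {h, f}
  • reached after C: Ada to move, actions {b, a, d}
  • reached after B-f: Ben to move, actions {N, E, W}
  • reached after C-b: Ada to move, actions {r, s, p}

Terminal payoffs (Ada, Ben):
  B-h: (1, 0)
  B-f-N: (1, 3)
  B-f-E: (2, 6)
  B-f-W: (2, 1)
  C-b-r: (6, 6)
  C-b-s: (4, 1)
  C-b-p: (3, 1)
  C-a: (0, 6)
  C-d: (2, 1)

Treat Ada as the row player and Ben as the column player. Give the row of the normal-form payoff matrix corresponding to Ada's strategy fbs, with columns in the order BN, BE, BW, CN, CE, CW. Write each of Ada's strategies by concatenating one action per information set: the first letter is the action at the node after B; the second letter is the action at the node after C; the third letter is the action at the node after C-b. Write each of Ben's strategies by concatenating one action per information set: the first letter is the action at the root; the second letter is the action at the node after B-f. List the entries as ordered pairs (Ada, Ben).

(1,3) (2,6) (2,1) (4,1) (4,1) (4,1)

vs BN: Ben plays B → Ada plays f at [B] → Ben plays N at [B-f] → (1, 3)
vs BE: Ben plays B → Ada plays f at [B] → Ben plays E at [B-f] → (2, 6)
vs BW: Ben plays B → Ada plays f at [B] → Ben plays W at [B-f] → (2, 1)
vs CN: Ben plays C → Ada plays b at [C] → Ada plays s at [C-b] → (4, 1)
vs CE: Ben plays C → Ada plays b at [C] → Ada plays s at [C-b] → (4, 1)
vs CW: Ben plays C → Ada plays b at [C] → Ada plays s at [C-b] → (4, 1)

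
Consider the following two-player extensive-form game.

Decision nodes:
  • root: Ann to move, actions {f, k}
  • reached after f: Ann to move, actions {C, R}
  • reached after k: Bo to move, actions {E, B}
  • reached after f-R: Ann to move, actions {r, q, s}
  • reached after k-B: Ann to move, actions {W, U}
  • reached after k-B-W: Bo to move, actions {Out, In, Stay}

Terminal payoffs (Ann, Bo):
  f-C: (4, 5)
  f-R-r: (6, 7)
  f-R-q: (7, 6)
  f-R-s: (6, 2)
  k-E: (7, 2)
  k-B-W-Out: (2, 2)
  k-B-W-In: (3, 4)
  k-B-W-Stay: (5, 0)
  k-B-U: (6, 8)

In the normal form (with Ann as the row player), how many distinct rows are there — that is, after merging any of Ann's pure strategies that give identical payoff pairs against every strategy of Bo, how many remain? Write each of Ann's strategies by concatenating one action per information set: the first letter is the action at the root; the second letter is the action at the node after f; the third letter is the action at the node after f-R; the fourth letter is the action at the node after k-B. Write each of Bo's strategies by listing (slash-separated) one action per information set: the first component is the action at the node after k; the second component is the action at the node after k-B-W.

Ann has 24 pure strategies: fCrW, fCrU, fCqW, fCqU, fCsW, fCsU, fRrW, fRrU, fRqW, fRqU, fRsW, fRsU, kCrW, kCrU, kCqW, kCqU, kCsW, kCsU, kRrW, kRrU, kRqW, kRqU, kRsW, kRsU. Columns: E/Out, E/In, E/Stay, B/Out, B/In, B/Stay.
{fCrW, fCrU, fCqW, fCqU, fCsW, fCsU} → row (4,5) (4,5) (4,5) (4,5) (4,5) (4,5)
{fRrW, fRrU} → row (6,7) (6,7) (6,7) (6,7) (6,7) (6,7)
{fRqW, fRqU} → row (7,6) (7,6) (7,6) (7,6) (7,6) (7,6)
{fRsW, fRsU} → row (6,2) (6,2) (6,2) (6,2) (6,2) (6,2)
{kCrW, kCqW, kCsW, kRrW, kRqW, kRsW} → row (7,2) (7,2) (7,2) (2,2) (3,4) (5,0)
{kCrU, kCqU, kCsU, kRrU, kRqU, kRsU} → row (7,2) (7,2) (7,2) (6,8) (6,8) (6,8)
That's 6 distinct rows out of 24 strategies.

6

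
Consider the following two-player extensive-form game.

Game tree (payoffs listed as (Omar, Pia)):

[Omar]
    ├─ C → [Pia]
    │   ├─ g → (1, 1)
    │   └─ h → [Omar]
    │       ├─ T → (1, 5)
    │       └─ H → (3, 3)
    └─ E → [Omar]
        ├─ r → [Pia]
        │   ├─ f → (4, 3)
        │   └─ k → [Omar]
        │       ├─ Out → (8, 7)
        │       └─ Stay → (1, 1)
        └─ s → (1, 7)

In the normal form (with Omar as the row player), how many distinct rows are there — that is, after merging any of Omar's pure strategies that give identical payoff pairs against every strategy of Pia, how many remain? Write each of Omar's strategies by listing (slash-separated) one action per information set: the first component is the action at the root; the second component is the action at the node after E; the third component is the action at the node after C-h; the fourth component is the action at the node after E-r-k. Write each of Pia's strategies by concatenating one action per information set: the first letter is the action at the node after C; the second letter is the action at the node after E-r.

Omar has 16 pure strategies: C/r/T/Out, C/r/T/Stay, C/r/H/Out, C/r/H/Stay, C/s/T/Out, C/s/T/Stay, C/s/H/Out, C/s/H/Stay, E/r/T/Out, E/r/T/Stay, E/r/H/Out, E/r/H/Stay, E/s/T/Out, E/s/T/Stay, E/s/H/Out, E/s/H/Stay. Columns: gf, gk, hf, hk.
{C/r/T/Out, C/r/T/Stay, C/s/T/Out, C/s/T/Stay} → row (1,1) (1,1) (1,5) (1,5)
{C/r/H/Out, C/r/H/Stay, C/s/H/Out, C/s/H/Stay} → row (1,1) (1,1) (3,3) (3,3)
{E/r/T/Out, E/r/H/Out} → row (4,3) (8,7) (4,3) (8,7)
{E/r/T/Stay, E/r/H/Stay} → row (4,3) (1,1) (4,3) (1,1)
{E/s/T/Out, E/s/T/Stay, E/s/H/Out, E/s/H/Stay} → row (1,7) (1,7) (1,7) (1,7)
That's 5 distinct rows out of 16 strategies.

5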